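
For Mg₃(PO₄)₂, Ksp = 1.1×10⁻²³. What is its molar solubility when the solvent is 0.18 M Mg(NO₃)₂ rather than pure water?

Mg₃(PO₄)₂(s) ⇌ 3 Mg²⁺(aq) + 2 PO₄³⁻(aq)
Let s be the solubility of Mg₃(PO₄)₂ here. The common ion gives [Mg²⁺] ≈ 0.18 M, and [PO₄³⁻] = 2s.
Ksp = [Mg²⁺]^3[PO₄³⁻]^2 = (0.18)^3(2s)^2
(2s)^2 = 1.1×10⁻²³ / (0.18)^3 = 1.9×10⁻²¹
s = 2.2×10⁻¹¹ M

2.2×10⁻¹¹ M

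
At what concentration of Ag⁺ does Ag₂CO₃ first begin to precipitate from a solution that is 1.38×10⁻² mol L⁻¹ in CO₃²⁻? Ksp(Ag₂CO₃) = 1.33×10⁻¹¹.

Each salt precipitates once Q = Ksp for that salt.
Ag₂CO₃(s) ⇌ 2 Ag⁺(aq) + CO₃²⁻(aq)
Ksp = [Ag⁺]^2[CO₃²⁻] = [Ag⁺]^2(1.38×10⁻²)
[Ag⁺]^2 = 1.33×10⁻¹¹ / (1.38×10⁻²) = 9.64×10⁻¹⁰
[Ag⁺] = 3.10×10⁻⁵ mol L⁻¹

3.10×10⁻⁵ M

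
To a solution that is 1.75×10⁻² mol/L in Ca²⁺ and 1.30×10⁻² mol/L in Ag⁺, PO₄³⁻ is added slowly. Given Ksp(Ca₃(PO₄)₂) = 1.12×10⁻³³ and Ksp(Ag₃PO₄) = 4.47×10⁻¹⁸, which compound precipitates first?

Ca₃(PO₄)₂

A salt starts to precipitate once the ion product Q reaches its Ksp.
For Ca₃(PO₄)₂: [PO₄³⁻] = (Ksp/[Ca²⁺]^3)^(1/2) = 1.45×10⁻¹⁴ mol/L
For Ag₃PO₄: [PO₄³⁻] = (Ksp/[Ag⁺]^3) = 2.03×10⁻¹² mol/L
Ca₃(PO₄)₂ requires the lower [PO₄³⁻], so it precipitates first.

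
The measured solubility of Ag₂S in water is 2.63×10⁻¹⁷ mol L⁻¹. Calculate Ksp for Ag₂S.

Ksp = 7.28×10⁻⁵⁰

Ag₂S(s) ⇌ 2 Ag⁺(aq) + S²⁻(aq)
If s mol/L of Ag₂S dissolves, [Ag⁺] = 2s and [S²⁻] = s.
Ksp = [Ag⁺]^2[S²⁻] = (2s)^2 · s = 4s^3
Ksp = 4 × (2.63×10⁻¹⁷)^3 = 7.28×10⁻⁵⁰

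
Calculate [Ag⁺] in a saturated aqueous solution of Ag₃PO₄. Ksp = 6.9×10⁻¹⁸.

6.7×10⁻⁵ M

Ag₃PO₄(s) ⇌ 3 Ag⁺(aq) + PO₄³⁻(aq)
If s mol/L of Ag₃PO₄ dissolves, [Ag⁺] = 3s and [PO₄³⁻] = s.
Ksp = [Ag⁺]^3[PO₄³⁻] = (3s)^3 · s = 27s^4 = 6.9×10⁻¹⁸
s = 2.2×10⁻⁵ mol L⁻¹
[Ag⁺] = 3s = 6.7×10⁻⁵ mol L⁻¹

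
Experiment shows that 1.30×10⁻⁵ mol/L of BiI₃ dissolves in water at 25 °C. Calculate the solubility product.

Ksp = 7.71×10⁻¹⁹

BiI₃(s) ⇌ Bi³⁺(aq) + 3 I⁻(aq)
With molar solubility s: [Bi³⁺] = s, [I⁻] = 3s.
Ksp = [Bi³⁺][I⁻]^3 = s · (3s)^3 = 27s^4
Ksp = 27 × (1.30×10⁻⁵)^4 = 7.71×10⁻¹⁹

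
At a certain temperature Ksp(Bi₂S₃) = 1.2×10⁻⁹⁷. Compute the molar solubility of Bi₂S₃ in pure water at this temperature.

Bi₂S₃(s) ⇌ 2 Bi³⁺(aq) + 3 S²⁻(aq)
Call the molar solubility s, so that [Bi³⁺] = 2s and [S²⁻] = 3s.
Ksp = [Bi³⁺]^2[S²⁻]^3 = (2s)^2 · (3s)^3 = 108s^5
108s^5 = 1.2×10⁻⁹⁷  ⇒  s^5 = 1.1×10⁻⁹⁹
s = (1.1×10⁻⁹⁹)^(1/5) = 1.6×10⁻²⁰ M

1.6×10⁻²⁰ M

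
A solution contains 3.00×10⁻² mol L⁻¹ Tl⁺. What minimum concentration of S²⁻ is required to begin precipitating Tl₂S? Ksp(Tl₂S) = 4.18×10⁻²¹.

4.64×10⁻¹⁸ M

A salt starts to precipitate once the ion product Q reaches its Ksp.
Tl₂S(s) ⇌ 2 Tl⁺(aq) + S²⁻(aq)
Ksp = [Tl⁺]^2[S²⁻] = [S²⁻](3.00×10⁻²)^2
[S²⁻] = 4.18×10⁻²¹ / (3.00×10⁻²)^2 = 4.64×10⁻¹⁸
[S²⁻] = 4.64×10⁻¹⁸ mol L⁻¹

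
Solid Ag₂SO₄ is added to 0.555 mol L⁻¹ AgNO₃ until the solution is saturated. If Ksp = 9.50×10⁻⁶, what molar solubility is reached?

Ag₂SO₄(s) ⇌ 2 Ag⁺(aq) + SO₄²⁻(aq)
With Ag⁺ already at 0.555 mol L⁻¹ and s small, take [Ag⁺] ≈ 0.555 mol L⁻¹ and [SO₄²⁻] = s.
Ksp = [Ag⁺]^2[SO₄²⁻] = (0.555)^2s
s = 9.50×10⁻⁶ / (0.555)^2 = 3.08×10⁻⁵
s = 3.08×10⁻⁵ mol L⁻¹

3.08×10⁻⁵ M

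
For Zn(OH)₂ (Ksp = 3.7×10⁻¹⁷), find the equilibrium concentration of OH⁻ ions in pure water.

4.2×10⁻⁶ M

Zn(OH)₂(s) ⇌ Zn²⁺(aq) + 2 OH⁻(aq)
For each mole of Zn(OH)₂ that dissolves per liter, [Zn²⁺] = s and [OH⁻] = 2s; let s denote this solubility.
Ksp = [Zn²⁺][OH⁻]^2 = s · (2s)^2 = 4s^3 = 3.7×10⁻¹⁷
s = 2.1×10⁻⁶ mol L⁻¹
[OH⁻] = 2s = 4.2×10⁻⁶ mol L⁻¹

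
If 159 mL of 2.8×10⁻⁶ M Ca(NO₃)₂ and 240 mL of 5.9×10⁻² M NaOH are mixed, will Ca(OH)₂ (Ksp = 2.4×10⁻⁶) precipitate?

No

The combined volume is 399 mL.
[Ca²⁺] = (2.8×10⁻⁶)(159)/399 = 1.1×10⁻⁶ M
[OH⁻] = (5.9×10⁻²)(240)/399 = 3.5×10⁻² M
Q = [Ca²⁺][OH⁻]^2 = 1.4×10⁻⁹
Since Q (1.4×10⁻⁹) is less than Ksp (2.4×10⁻⁶), no Ca(OH)₂ precipitates.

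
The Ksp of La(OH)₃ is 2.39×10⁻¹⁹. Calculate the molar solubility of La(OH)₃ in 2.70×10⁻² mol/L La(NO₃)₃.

6.90×10⁻⁷ M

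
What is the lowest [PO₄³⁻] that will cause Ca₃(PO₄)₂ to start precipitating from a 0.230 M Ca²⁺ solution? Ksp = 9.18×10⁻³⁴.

The threshold for precipitation is Q = Ksp.
Ca₃(PO₄)₂(s) ⇌ 3 Ca²⁺(aq) + 2 PO₄³⁻(aq)
Ksp = [Ca²⁺]^3[PO₄³⁻]^2 = [PO₄³⁻]^2(0.230)^3
[PO₄³⁻]^2 = 9.18×10⁻³⁴ / (0.230)^3 = 7.54×10⁻³²
[PO₄³⁻] = 2.75×10⁻¹⁶ M

2.75×10⁻¹⁶ M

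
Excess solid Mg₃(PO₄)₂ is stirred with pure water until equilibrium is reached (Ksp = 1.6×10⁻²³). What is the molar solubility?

1.1×10⁻⁵ M

Mg₃(PO₄)₂(s) ⇌ 3 Mg²⁺(aq) + 2 PO₄³⁻(aq)
For each mole of Mg₃(PO₄)₂ that dissolves per liter, [Mg²⁺] = 3s and [PO₄³⁻] = 2s; let s denote this solubility.
Ksp = [Mg²⁺]^3[PO₄³⁻]^2 = (3s)^3 · (2s)^2 = 108s^5
108s^5 = 1.6×10⁻²³  ⇒  s^5 = 1.5×10⁻²⁵
Taking the 5th root, s = 1.1×10⁻⁵ mol/L.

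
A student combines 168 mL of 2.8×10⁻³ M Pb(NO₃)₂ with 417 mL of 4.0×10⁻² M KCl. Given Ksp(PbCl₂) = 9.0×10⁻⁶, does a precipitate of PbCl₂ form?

After mixing, V = 168 mL + 417 mL = 585 mL.
[Pb²⁺] = (2.8×10⁻³)(168)/585 = 8.0×10⁻⁴ M
[Cl⁻] = (4.0×10⁻²)(417)/585 = 2.9×10⁻² M
Q = [Pb²⁺][Cl⁻]^2 = 6.5×10⁻⁷
Since Q (6.5×10⁻⁷) is less than Ksp (9.0×10⁻⁶), no PbCl₂ precipitates.

No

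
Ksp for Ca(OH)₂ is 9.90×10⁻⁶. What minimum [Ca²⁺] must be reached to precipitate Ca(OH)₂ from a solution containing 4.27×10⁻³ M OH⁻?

0.543 M

A salt starts to precipitate once the ion product Q reaches its Ksp.
Ca(OH)₂(s) ⇌ Ca²⁺(aq) + 2 OH⁻(aq)
Ksp = [Ca²⁺][OH⁻]^2 = [Ca²⁺](4.27×10⁻³)^2
[Ca²⁺] = 9.90×10⁻⁶ / (4.27×10⁻³)^2 = 0.543
[Ca²⁺] = 0.543 M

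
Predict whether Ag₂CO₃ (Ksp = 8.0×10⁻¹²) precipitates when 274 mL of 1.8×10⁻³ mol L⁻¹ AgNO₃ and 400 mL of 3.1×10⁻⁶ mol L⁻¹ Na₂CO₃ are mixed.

Total volume after mixing = 274 + 400 = 674 mL.
[Ag⁺] = (1.8×10⁻³)(274)/674 = 7.3×10⁻⁴ mol L⁻¹
[CO₃²⁻] = (3.1×10⁻⁶)(400)/674 = 1.8×10⁻⁶ mol L⁻¹
Q = [Ag⁺]^2[CO₃²⁻] = 9.9×10⁻¹³
Q < Ksp (9.9×10⁻¹³ vs 8.0×10⁻¹²); the solution remains unsaturated and no precipitate forms.

No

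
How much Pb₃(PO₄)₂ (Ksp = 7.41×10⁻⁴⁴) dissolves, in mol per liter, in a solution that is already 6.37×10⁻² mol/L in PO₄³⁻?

8.78×10⁻¹⁵ M

Pb₃(PO₄)₂(s) ⇌ 3 Pb²⁺(aq) + 2 PO₄³⁻(aq)
Let s be the solubility of Pb₃(PO₄)₂ here. The common ion gives [PO₄³⁻] ≈ 6.37×10⁻² mol/L, and [Pb²⁺] = 3s.
Ksp = [Pb²⁺]^3[PO₄³⁻]^2 = (3s)^3(6.37×10⁻²)^2
(3s)^3 = 7.41×10⁻⁴⁴ / (6.37×10⁻²)^2 = 1.83×10⁻⁴¹
s = 8.78×10⁻¹⁵ mol/L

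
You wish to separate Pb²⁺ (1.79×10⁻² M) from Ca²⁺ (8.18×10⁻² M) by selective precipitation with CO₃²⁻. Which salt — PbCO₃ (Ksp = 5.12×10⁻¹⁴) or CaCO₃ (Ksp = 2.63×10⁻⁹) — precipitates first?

A salt starts to precipitate once the ion product Q reaches its Ksp.
For PbCO₃: [CO₃²⁻] = (Ksp/[Pb²⁺]) = 2.86×10⁻¹² M
For CaCO₃: [CO₃²⁻] = (Ksp/[Ca²⁺]) = 3.22×10⁻⁸ M
The smaller threshold [CO₃²⁻] is reached first, so PbCO₃ precipitates first.

PbCO₃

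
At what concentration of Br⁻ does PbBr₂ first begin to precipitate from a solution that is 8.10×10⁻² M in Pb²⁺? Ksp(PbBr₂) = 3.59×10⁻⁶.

A salt starts to precipitate once the ion product Q reaches its Ksp.
PbBr₂(s) ⇌ Pb²⁺(aq) + 2 Br⁻(aq)
Ksp = [Pb²⁺][Br⁻]^2 = [Br⁻]^2(8.10×10⁻²)
[Br⁻]^2 = 3.59×10⁻⁶ / (8.10×10⁻²) = 4.43×10⁻⁵
[Br⁻] = 6.66×10⁻³ M

6.66×10⁻³ M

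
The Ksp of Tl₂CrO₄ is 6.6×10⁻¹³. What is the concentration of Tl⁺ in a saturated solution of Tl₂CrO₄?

Tl₂CrO₄(s) ⇌ 2 Tl⁺(aq) + CrO₄²⁻(aq)
With molar solubility s: [Tl⁺] = 2s, [CrO₄²⁻] = s.
Ksp = [Tl⁺]^2[CrO₄²⁻] = (2s)^2 · s = 4s^3 = 6.6×10⁻¹³
s = 5.5×10⁻⁵ M
[Tl⁺] = 2s = 1.1×10⁻⁴ M

1.1×10⁻⁴ M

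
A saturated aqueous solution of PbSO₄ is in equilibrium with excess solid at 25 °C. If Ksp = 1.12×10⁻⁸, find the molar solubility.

1.06×10⁻⁴ M

PbSO₄(s) ⇌ Pb²⁺(aq) + SO₄²⁻(aq)
If s mol/L of PbSO₄ dissolves, [Pb²⁺] = s and [SO₄²⁻] = s.
Ksp = [Pb²⁺][SO₄²⁻] = s · s = s^2
s^2 = 1.12×10⁻⁸
Taking the 2nd root, s = 1.06×10⁻⁴ M.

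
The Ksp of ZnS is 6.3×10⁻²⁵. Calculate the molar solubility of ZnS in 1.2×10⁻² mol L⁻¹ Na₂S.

ZnS(s) ⇌ Zn²⁺(aq) + S²⁻(aq)
Let s be the solubility of ZnS here. The common ion gives [S²⁻] ≈ 1.2×10⁻² mol L⁻¹, and [Zn²⁺] = s.
Ksp = [Zn²⁺][S²⁻] = s(1.2×10⁻²)
s = 6.3×10⁻²⁵ / (1.2×10⁻²) = 5.3×10⁻²³
s = 5.3×10⁻²³ mol L⁻¹

5.3×10⁻²³ M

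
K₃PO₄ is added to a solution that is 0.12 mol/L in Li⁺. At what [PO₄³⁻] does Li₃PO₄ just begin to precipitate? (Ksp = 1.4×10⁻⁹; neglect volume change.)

8.1×10⁻⁷ M

Each salt precipitates once Q = Ksp for that salt.
Li₃PO₄(s) ⇌ 3 Li⁺(aq) + PO₄³⁻(aq)
Ksp = [Li⁺]^3[PO₄³⁻] = [PO₄³⁻](0.12)^3
[PO₄³⁻] = 1.4×10⁻⁹ / (0.12)^3 = 8.1×10⁻⁷
[PO₄³⁻] = 8.1×10⁻⁷ mol/L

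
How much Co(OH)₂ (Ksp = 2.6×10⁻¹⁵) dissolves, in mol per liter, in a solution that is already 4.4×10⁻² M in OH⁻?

Co(OH)₂(s) ⇌ Co²⁺(aq) + 2 OH⁻(aq)
With OH⁻ already at 4.4×10⁻² M and s small, take [OH⁻] ≈ 4.4×10⁻² M and [Co²⁺] = s.
Ksp = [Co²⁺][OH⁻]^2 = s(4.4×10⁻²)^2
s = 2.6×10⁻¹⁵ / (4.4×10⁻²)^2 = 1.3×10⁻¹²
s = 1.3×10⁻¹² M

1.3×10⁻¹² M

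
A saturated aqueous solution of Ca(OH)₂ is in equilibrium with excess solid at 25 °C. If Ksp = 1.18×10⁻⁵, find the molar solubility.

Ca(OH)₂(s) ⇌ Ca²⁺(aq) + 2 OH⁻(aq)
Let s be the molar solubility. Then [Ca²⁺] = s and [OH⁻] = 2s.
Ksp = [Ca²⁺][OH⁻]^2 = s · (2s)^2 = 4s^3
4s^3 = 1.18×10⁻⁵  ⇒  s^3 = 2.95×10⁻⁶
s = 1.43×10⁻² mol/L

1.43×10⁻² M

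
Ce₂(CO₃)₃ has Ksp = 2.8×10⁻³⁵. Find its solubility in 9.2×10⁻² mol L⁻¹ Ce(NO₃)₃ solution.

Ce₂(CO₃)₃(s) ⇌ 2 Ce³⁺(aq) + 3 CO₃²⁻(aq)
The solution already contains Ce³⁺ at 9.2×10⁻² mol L⁻¹. Let s be the molar solubility of Ce₂(CO₃)₃.
[Ce³⁺] ≈ 9.2×10⁻² mol L⁻¹ (common ion dominates); [CO₃²⁻] = 3s.
Ksp = [Ce³⁺]^2[CO₃²⁻]^3 = (9.2×10⁻²)^2(3s)^3
(3s)^3 = 2.8×10⁻³⁵ / (9.2×10⁻²)^2 = 3.3×10⁻³³
s = 5.0×10⁻¹² mol L⁻¹

5.0×10⁻¹² M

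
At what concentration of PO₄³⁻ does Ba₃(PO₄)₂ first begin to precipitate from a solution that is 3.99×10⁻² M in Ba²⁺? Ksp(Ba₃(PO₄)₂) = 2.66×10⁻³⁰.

Precipitation begins when Q = Ksp.
Ba₃(PO₄)₂(s) ⇌ 3 Ba²⁺(aq) + 2 PO₄³⁻(aq)
Ksp = [Ba²⁺]^3[PO₄³⁻]^2 = [PO₄³⁻]^2(3.99×10⁻²)^3
[PO₄³⁻]^2 = 2.66×10⁻³⁰ / (3.99×10⁻²)^3 = 4.19×10⁻²⁶
[PO₄³⁻] = 2.05×10⁻¹³ M

2.05×10⁻¹³ M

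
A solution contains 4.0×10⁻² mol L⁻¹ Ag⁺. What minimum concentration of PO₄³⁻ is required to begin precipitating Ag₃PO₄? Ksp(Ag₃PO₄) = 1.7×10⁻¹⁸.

2.7×10⁻¹⁴ M

Precipitation begins when Q = Ksp.
Ag₃PO₄(s) ⇌ 3 Ag⁺(aq) + PO₄³⁻(aq)
Ksp = [Ag⁺]^3[PO₄³⁻] = [PO₄³⁻](4.0×10⁻²)^3
[PO₄³⁻] = 1.7×10⁻¹⁸ / (4.0×10⁻²)^3 = 2.7×10⁻¹⁴
[PO₄³⁻] = 2.7×10⁻¹⁴ mol L⁻¹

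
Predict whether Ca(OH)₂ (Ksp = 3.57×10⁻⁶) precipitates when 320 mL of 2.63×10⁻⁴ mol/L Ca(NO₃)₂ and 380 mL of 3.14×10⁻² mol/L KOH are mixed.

Total volume after mixing = 320 + 380 = 700 mL.
[Ca²⁺] = (2.63×10⁻⁴)(320)/700 = 1.20×10⁻⁴ mol/L
[OH⁻] = (3.14×10⁻²)(380)/700 = 1.70×10⁻² mol/L
Q = [Ca²⁺][OH⁻]^2 = 3.49×10⁻⁸
Q < Ksp (3.49×10⁻⁸ vs 3.57×10⁻⁶); the solution remains unsaturated and no precipitate forms.

No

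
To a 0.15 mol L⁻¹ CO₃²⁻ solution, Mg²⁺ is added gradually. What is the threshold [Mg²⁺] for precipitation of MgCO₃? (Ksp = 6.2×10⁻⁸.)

Precipitation of each salt begins when its ion product equals Ksp.
MgCO₃(s) ⇌ Mg²⁺(aq) + CO₃²⁻(aq)
Ksp = [Mg²⁺][CO₃²⁻] = [Mg²⁺](0.15)
[Mg²⁺] = 6.2×10⁻⁸ / (0.15) = 4.1×10⁻⁷
[Mg²⁺] = 4.1×10⁻⁷ mol L⁻¹

4.1×10⁻⁷ M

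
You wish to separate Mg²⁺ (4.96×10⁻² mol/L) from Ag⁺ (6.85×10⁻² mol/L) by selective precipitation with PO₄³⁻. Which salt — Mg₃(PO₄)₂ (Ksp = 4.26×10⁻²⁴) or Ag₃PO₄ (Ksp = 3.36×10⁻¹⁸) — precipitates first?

Precipitation begins when Q = Ksp.
For Mg₃(PO₄)₂: [PO₄³⁻] = (Ksp/[Mg²⁺]^3)^(1/2) = 1.87×10⁻¹⁰ mol/L
For Ag₃PO₄: [PO₄³⁻] = (Ksp/[Ag⁺]^3) = 1.05×10⁻¹⁴ mol/L
Ag₃PO₄ requires the lower [PO₄³⁻], so it precipitates first.

Ag₃PO₄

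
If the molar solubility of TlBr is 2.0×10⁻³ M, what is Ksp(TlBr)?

TlBr(s) ⇌ Tl⁺(aq) + Br⁻(aq)
With molar solubility s: [Tl⁺] = s, [Br⁻] = s.
Ksp = [Tl⁺][Br⁻] = s · s = s^2
Ksp = (2.0×10⁻³)^2 = 4.0×10⁻⁶

Ksp = 4.0×10⁻⁶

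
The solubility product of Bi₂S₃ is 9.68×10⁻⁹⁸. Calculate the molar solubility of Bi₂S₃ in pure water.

Bi₂S₃(s) ⇌ 2 Bi³⁺(aq) + 3 S²⁻(aq)
Let s be the molar solubility. Then [Bi³⁺] = 2s and [S²⁻] = 3s.
Ksp = [Bi³⁺]^2[S²⁻]^3 = (2s)^2 · (3s)^3 = 108s^5
108s^5 = 9.68×10⁻⁹⁸  ⇒  s^5 = 8.96×10⁻¹⁰⁰
s = (8.96×10⁻¹⁰⁰)^(1/5) = 1.55×10⁻²⁰ mol L⁻¹

1.55×10⁻²⁰ M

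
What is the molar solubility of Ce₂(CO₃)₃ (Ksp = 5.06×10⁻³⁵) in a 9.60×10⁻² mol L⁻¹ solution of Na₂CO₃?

1.20×10⁻¹⁶ M

Ce₂(CO₃)₃(s) ⇌ 2 Ce³⁺(aq) + 3 CO₃²⁻(aq)
Let s be the solubility of Ce₂(CO₃)₃ here. The common ion gives [CO₃²⁻] ≈ 9.60×10⁻² mol L⁻¹, and [Ce³⁺] = 2s.
Ksp = [Ce³⁺]^2[CO₃²⁻]^3 = (2s)^2(9.60×10⁻²)^3
(2s)^2 = 5.06×10⁻³⁵ / (9.60×10⁻²)^3 = 5.72×10⁻³²
s = 1.20×10⁻¹⁶ mol L⁻¹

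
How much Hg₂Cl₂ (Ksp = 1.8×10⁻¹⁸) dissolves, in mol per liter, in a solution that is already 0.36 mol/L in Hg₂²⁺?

1.1×10⁻⁹ M

Hg₂Cl₂(s) ⇌ Hg₂²⁺(aq) + 2 Cl⁻(aq)
Hg₂²⁺ is already present at 0.36 mol/L. If s mol/L of Hg₂Cl₂ dissolves, [Cl⁻] = 2s while [Hg₂²⁺] ≈ 0.36 mol/L.
Ksp = [Hg₂²⁺][Cl⁻]^2 = (0.36)(2s)^2
(2s)^2 = 1.8×10⁻¹⁸ / (0.36) = 5.0×10⁻¹⁸
s = 1.1×10⁻⁹ mol/L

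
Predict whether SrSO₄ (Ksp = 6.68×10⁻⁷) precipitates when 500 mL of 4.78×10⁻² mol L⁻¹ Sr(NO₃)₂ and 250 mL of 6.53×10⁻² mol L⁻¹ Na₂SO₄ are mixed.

Total volume after mixing = 500 + 250 = 750 mL.
[Sr²⁺] = (4.78×10⁻²)(500)/750 = 3.19×10⁻² mol L⁻¹
[SO₄²⁻] = (6.53×10⁻²)(250)/750 = 2.18×10⁻² mol L⁻¹
Q = [Sr²⁺][SO₄²⁻] = 6.94×10⁻⁴
Since Q (6.94×10⁻⁴) exceeds Ksp (6.68×10⁻⁷), SrSO₄ will precipitate.

Yes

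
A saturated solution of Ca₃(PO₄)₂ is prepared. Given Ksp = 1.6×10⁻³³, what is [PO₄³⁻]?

2.2×10⁻⁷ M

Ca₃(PO₄)₂(s) ⇌ 3 Ca²⁺(aq) + 2 PO₄³⁻(aq)
With molar solubility s: [Ca²⁺] = 3s, [PO₄³⁻] = 2s.
Ksp = [Ca²⁺]^3[PO₄³⁻]^2 = (3s)^3 · (2s)^2 = 108s^5 = 1.6×10⁻³³
s = 1.1×10⁻⁷ mol L⁻¹
[PO₄³⁻] = 2s = 2.2×10⁻⁷ mol L⁻¹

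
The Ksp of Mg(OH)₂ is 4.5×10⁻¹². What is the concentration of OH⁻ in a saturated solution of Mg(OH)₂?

Mg(OH)₂(s) ⇌ Mg²⁺(aq) + 2 OH⁻(aq)
Call the molar solubility s, so that [Mg²⁺] = s and [OH⁻] = 2s.
Ksp = [Mg²⁺][OH⁻]^2 = s · (2s)^2 = 4s^3 = 4.5×10⁻¹²
s = 1.0×10⁻⁴ mol/L
[OH⁻] = 2s = 2.1×10⁻⁴ mol/L

2.1×10⁻⁴ M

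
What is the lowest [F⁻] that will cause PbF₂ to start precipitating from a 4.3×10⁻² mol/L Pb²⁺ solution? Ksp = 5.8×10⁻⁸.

The threshold for precipitation is Q = Ksp.
PbF₂(s) ⇌ Pb²⁺(aq) + 2 F⁻(aq)
Ksp = [Pb²⁺][F⁻]^2 = [F⁻]^2(4.3×10⁻²)
[F⁻]^2 = 5.8×10⁻⁸ / (4.3×10⁻²) = 1.3×10⁻⁶
[F⁻] = 1.2×10⁻³ mol/L

1.2×10⁻³ M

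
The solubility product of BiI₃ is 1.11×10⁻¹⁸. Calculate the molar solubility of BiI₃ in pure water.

BiI₃(s) ⇌ Bi³⁺(aq) + 3 I⁻(aq)
Call the molar solubility s, so that [Bi³⁺] = s and [I⁻] = 3s.
Ksp = [Bi³⁺][I⁻]^3 = s · (3s)^3 = 27s^4
27s^4 = 1.11×10⁻¹⁸  ⇒  s^4 = 4.11×10⁻²⁰
s = (4.11×10⁻²⁰)^(1/4) = 1.42×10⁻⁵ mol L⁻¹

1.42×10⁻⁵ M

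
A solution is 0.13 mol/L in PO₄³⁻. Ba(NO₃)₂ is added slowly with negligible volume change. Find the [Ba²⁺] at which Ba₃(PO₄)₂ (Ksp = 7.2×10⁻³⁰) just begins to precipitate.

Precipitation begins when Q = Ksp.
Ba₃(PO₄)₂(s) ⇌ 3 Ba²⁺(aq) + 2 PO₄³⁻(aq)
Ksp = [Ba²⁺]^3[PO₄³⁻]^2 = [Ba²⁺]^3(0.13)^2
[Ba²⁺]^3 = 7.2×10⁻³⁰ / (0.13)^2 = 4.3×10⁻²⁸
[Ba²⁺] = 7.5×10⁻¹⁰ mol/L

7.5×10⁻¹⁰ M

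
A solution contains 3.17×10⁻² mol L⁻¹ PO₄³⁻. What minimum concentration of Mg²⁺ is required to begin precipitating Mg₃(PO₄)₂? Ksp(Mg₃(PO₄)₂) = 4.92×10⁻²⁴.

1.70×10⁻⁷ M

Precipitation begins when Q = Ksp.
Mg₃(PO₄)₂(s) ⇌ 3 Mg²⁺(aq) + 2 PO₄³⁻(aq)
Ksp = [Mg²⁺]^3[PO₄³⁻]^2 = [Mg²⁺]^3(3.17×10⁻²)^2
[Mg²⁺]^3 = 4.92×10⁻²⁴ / (3.17×10⁻²)^2 = 4.90×10⁻²¹
[Mg²⁺] = 1.70×10⁻⁷ mol L⁻¹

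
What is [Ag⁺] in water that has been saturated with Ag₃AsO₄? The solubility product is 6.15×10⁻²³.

3.69×10⁻⁶ M

Ag₃AsO₄(s) ⇌ 3 Ag⁺(aq) + AsO₄³⁻(aq)
If s mol/L of Ag₃AsO₄ dissolves, [Ag⁺] = 3s and [AsO₄³⁻] = s.
Ksp = [Ag⁺]^3[AsO₄³⁻] = (3s)^3 · s = 27s^4 = 6.15×10⁻²³
s = 1.23×10⁻⁶ M
[Ag⁺] = 3s = 3.69×10⁻⁶ M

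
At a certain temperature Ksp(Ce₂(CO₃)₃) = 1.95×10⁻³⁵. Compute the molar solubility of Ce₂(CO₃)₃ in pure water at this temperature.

4.48×10⁻⁸ M

Ce₂(CO₃)₃(s) ⇌ 2 Ce³⁺(aq) + 3 CO₃²⁻(aq)
Call the molar solubility s, so that [Ce³⁺] = 2s and [CO₃²⁻] = 3s.
Ksp = [Ce³⁺]^2[CO₃²⁻]^3 = (2s)^2 · (3s)^3 = 108s^5
108s^5 = 1.95×10⁻³⁵  ⇒  s^5 = 1.81×10⁻³⁷
Taking the 5th root, s = 4.48×10⁻⁸ M.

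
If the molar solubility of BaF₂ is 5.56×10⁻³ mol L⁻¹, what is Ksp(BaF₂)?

BaF₂(s) ⇌ Ba²⁺(aq) + 2 F⁻(aq)
Call the molar solubility s, so that [Ba²⁺] = s and [F⁻] = 2s.
Ksp = [Ba²⁺][F⁻]^2 = s · (2s)^2 = 4s^3
Ksp = 4 × (5.56×10⁻³)^3 = 6.88×10⁻⁷

Ksp = 6.88×10⁻⁷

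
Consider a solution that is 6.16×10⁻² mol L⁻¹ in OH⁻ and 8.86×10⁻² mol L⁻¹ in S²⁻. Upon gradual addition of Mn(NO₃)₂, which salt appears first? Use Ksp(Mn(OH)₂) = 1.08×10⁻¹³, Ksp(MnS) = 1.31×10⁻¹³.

MnS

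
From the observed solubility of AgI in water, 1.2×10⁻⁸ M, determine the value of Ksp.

AgI(s) ⇌ Ag⁺(aq) + I⁻(aq)
For each mole of AgI that dissolves per liter, [Ag⁺] = s and [I⁻] = s; let s denote this solubility.
Ksp = [Ag⁺][I⁻] = s · s = s^2
Ksp = (1.2×10⁻⁸)^2 = 1.4×10⁻¹⁶

Ksp = 1.4×10⁻¹⁶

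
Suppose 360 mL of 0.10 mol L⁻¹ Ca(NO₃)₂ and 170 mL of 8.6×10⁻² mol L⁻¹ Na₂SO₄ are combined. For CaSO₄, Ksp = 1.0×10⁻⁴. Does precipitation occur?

Yes

After mixing, V = 360 mL + 170 mL = 530 mL.
[Ca²⁺] = (0.10)(360)/530 = 6.8×10⁻² mol L⁻¹
[SO₄²⁻] = (8.6×10⁻²)(170)/530 = 2.8×10⁻² mol L⁻¹
Q = [Ca²⁺][SO₄²⁻] = 1.9×10⁻³
Since Q (1.9×10⁻³) exceeds Ksp (1.0×10⁻⁴), CaSO₄ will precipitate.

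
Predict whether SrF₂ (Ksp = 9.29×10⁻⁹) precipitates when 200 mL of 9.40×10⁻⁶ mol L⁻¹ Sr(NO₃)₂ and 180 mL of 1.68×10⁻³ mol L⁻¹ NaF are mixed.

After mixing, V = 200 mL + 180 mL = 380 mL.
[Sr²⁺] = (9.40×10⁻⁶)(200)/380 = 4.95×10⁻⁶ mol L⁻¹
[F⁻] = (1.68×10⁻³)(180)/380 = 7.96×10⁻⁴ mol L⁻¹
Q = [Sr²⁺][F⁻]^2 = 3.13×10⁻¹²
Q = 3.13×10⁻¹² < Ksp = 9.29×10⁻⁹, so the solution is unsaturated and no precipitate forms.

No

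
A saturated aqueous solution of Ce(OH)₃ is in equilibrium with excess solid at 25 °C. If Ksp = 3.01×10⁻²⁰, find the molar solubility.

Ce(OH)₃(s) ⇌ Ce³⁺(aq) + 3 OH⁻(aq)
Let s be the molar solubility. Then [Ce³⁺] = s and [OH⁻] = 3s.
Ksp = [Ce³⁺][OH⁻]^3 = s · (3s)^3 = 27s^4
27s^4 = 3.01×10⁻²⁰  ⇒  s^4 = 1.11×10⁻²¹
Taking the 4th root, s = 5.78×10⁻⁶ M.

5.78×10⁻⁶ M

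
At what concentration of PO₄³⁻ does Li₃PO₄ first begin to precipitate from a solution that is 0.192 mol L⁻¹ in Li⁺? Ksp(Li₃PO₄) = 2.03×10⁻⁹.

A salt starts to precipitate once the ion product Q reaches its Ksp.
Li₃PO₄(s) ⇌ 3 Li⁺(aq) + PO₄³⁻(aq)
Ksp = [Li⁺]^3[PO₄³⁻] = [PO₄³⁻](0.192)^3
[PO₄³⁻] = 2.03×10⁻⁹ / (0.192)^3 = 2.87×10⁻⁷
[PO₄³⁻] = 2.87×10⁻⁷ mol L⁻¹

2.87×10⁻⁷ M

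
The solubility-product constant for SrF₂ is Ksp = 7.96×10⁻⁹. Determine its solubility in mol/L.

SrF₂(s) ⇌ Sr²⁺(aq) + 2 F⁻(aq)
If s mol/L of SrF₂ dissolves, [Sr²⁺] = s and [F⁻] = 2s.
Ksp = [Sr²⁺][F⁻]^2 = s · (2s)^2 = 4s^3
4s^3 = 7.96×10⁻⁹  ⇒  s^3 = 1.99×10⁻⁹
Taking the 3rd root, s = 1.26×10⁻³ mol L⁻¹.

1.26×10⁻³ M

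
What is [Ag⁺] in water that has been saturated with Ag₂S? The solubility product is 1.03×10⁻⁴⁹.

Ag₂S(s) ⇌ 2 Ag⁺(aq) + S²⁻(aq)
Let s be the molar solubility. Then [Ag⁺] = 2s and [S²⁻] = s.
Ksp = [Ag⁺]^2[S²⁻] = (2s)^2 · s = 4s^3 = 1.03×10⁻⁴⁹
s = 2.95×10⁻¹⁷ M
[Ag⁺] = 2s = 5.91×10⁻¹⁷ M

5.91×10⁻¹⁷ M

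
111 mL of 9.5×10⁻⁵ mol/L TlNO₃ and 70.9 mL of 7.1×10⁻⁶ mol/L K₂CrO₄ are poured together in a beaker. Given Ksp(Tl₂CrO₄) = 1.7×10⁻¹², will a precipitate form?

No

Total volume after mixing = 111 + 70.9 = 181.9 mL.
[Tl⁺] = (9.5×10⁻⁵)(111)/181.9 = 5.8×10⁻⁵ mol/L
[CrO₄²⁻] = (7.1×10⁻⁶)(70.9)/181.9 = 2.8×10⁻⁶ mol/L
Q = [Tl⁺]^2[CrO₄²⁻] = 9.3×10⁻¹⁵
Q < Ksp (9.3×10⁻¹⁵ vs 1.7×10⁻¹²); the solution remains unsaturated and no precipitate forms.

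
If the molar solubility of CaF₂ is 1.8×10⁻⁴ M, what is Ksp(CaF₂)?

Ksp = 2.3×10⁻¹¹

CaF₂(s) ⇌ Ca²⁺(aq) + 2 F⁻(aq)
Let s be the molar solubility. Then [Ca²⁺] = s and [F⁻] = 2s.
Ksp = [Ca²⁺][F⁻]^2 = s · (2s)^2 = 4s^3
Ksp = 4 × (1.8×10⁻⁴)^3 = 2.3×10⁻¹¹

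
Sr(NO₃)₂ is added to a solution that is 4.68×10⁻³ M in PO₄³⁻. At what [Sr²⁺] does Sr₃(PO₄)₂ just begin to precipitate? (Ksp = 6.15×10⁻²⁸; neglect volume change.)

3.04×10⁻⁸ M

Precipitation begins when Q = Ksp.
Sr₃(PO₄)₂(s) ⇌ 3 Sr²⁺(aq) + 2 PO₄³⁻(aq)
Ksp = [Sr²⁺]^3[PO₄³⁻]^2 = [Sr²⁺]^3(4.68×10⁻³)^2
[Sr²⁺]^3 = 6.15×10⁻²⁸ / (4.68×10⁻³)^2 = 2.81×10⁻²³
[Sr²⁺] = 3.04×10⁻⁸ M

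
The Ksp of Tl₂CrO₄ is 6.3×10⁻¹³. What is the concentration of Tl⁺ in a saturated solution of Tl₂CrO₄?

1.1×10⁻⁴ M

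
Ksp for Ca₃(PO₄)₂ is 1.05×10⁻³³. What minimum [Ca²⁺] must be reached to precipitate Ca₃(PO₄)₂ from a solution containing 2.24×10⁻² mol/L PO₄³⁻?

1.28×10⁻¹⁰ M

Precipitation begins when Q = Ksp.
Ca₃(PO₄)₂(s) ⇌ 3 Ca²⁺(aq) + 2 PO₄³⁻(aq)
Ksp = [Ca²⁺]^3[PO₄³⁻]^2 = [Ca²⁺]^3(2.24×10⁻²)^2
[Ca²⁺]^3 = 1.05×10⁻³³ / (2.24×10⁻²)^2 = 2.09×10⁻³⁰
[Ca²⁺] = 1.28×10⁻¹⁰ mol/L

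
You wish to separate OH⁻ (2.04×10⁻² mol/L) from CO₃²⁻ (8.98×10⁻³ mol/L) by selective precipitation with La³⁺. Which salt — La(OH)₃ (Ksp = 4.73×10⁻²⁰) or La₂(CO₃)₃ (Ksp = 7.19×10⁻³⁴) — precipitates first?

La(OH)₃

Precipitation of each salt begins when its ion product equals Ksp.
For La(OH)₃: [La³⁺] = (Ksp/[OH⁻]^3) = 5.57×10⁻¹⁵ mol/L
For La₂(CO₃)₃: [La³⁺] = (Ksp/[CO₃²⁻]^3)^(1/2) = 3.15×10⁻¹⁴ mol/L
The smaller threshold [La³⁺] is reached first, so La(OH)₃ precipitates first.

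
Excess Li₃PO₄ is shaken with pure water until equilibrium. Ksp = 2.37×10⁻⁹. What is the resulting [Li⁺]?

Li₃PO₄(s) ⇌ 3 Li⁺(aq) + PO₄³⁻(aq)
With molar solubility s: [Li⁺] = 3s, [PO₄³⁻] = s.
Ksp = [Li⁺]^3[PO₄³⁻] = (3s)^3 · s = 27s^4 = 2.37×10⁻⁹
s = 3.06×10⁻³ mol/L
[Li⁺] = 3s = 9.18×10⁻³ mol/L

9.18×10⁻³ M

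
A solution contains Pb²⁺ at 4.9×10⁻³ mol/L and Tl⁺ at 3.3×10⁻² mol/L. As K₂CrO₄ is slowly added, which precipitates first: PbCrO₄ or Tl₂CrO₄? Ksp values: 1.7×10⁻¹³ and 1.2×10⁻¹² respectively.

PbCrO₄

Precipitation begins when Q = Ksp.
For PbCrO₄: [CrO₄²⁻] = (Ksp/[Pb²⁺]) = 3.5×10⁻¹¹ mol/L
For Tl₂CrO₄: [CrO₄²⁻] = (Ksp/[Tl⁺]^2) = 1.1×10⁻⁹ mol/L
Since PbCrO₄ needs less CrO₄²⁻ to reach saturation, it precipitates first.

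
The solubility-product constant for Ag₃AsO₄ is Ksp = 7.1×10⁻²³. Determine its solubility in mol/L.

1.3×10⁻⁶ M

Ag₃AsO₄(s) ⇌ 3 Ag⁺(aq) + AsO₄³⁻(aq)
For each mole of Ag₃AsO₄ that dissolves per liter, [Ag⁺] = 3s and [AsO₄³⁻] = s; let s denote this solubility.
Ksp = [Ag⁺]^3[AsO₄³⁻] = (3s)^3 · s = 27s^4
27s^4 = 7.1×10⁻²³  ⇒  s^4 = 2.6×10⁻²⁴
s = (2.6×10⁻²⁴)^(1/4) = 1.3×10⁻⁶ mol/L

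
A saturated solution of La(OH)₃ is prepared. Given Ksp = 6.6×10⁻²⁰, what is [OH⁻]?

La(OH)₃(s) ⇌ La³⁺(aq) + 3 OH⁻(aq)
For each mole of La(OH)₃ that dissolves per liter, [La³⁺] = s and [OH⁻] = 3s; let s denote this solubility.
Ksp = [La³⁺][OH⁻]^3 = s · (3s)^3 = 27s^4 = 6.6×10⁻²⁰
s = 7.0×10⁻⁶ M
[OH⁻] = 3s = 2.1×10⁻⁵ M

2.1×10⁻⁵ M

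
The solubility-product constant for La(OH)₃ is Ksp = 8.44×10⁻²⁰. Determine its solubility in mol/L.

7.48×10⁻⁶ M

La(OH)₃(s) ⇌ La³⁺(aq) + 3 OH⁻(aq)
Call the molar solubility s, so that [La³⁺] = s and [OH⁻] = 3s.
Ksp = [La³⁺][OH⁻]^3 = s · (3s)^3 = 27s^4
27s^4 = 8.44×10⁻²⁰  ⇒  s^4 = 3.13×10⁻²¹
s = 7.48×10⁻⁶ mol/L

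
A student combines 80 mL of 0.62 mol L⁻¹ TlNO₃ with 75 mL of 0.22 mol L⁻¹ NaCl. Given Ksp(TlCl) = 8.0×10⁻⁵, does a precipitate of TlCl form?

The combined volume is 155 mL.
[Tl⁺] = (0.62)(80)/155 = 0.32 mol L⁻¹
[Cl⁻] = (0.22)(75)/155 = 0.11 mol L⁻¹
Q = [Tl⁺][Cl⁻] = 3.4×10⁻²
Q = 3.4×10⁻² > Ksp = 8.0×10⁻⁵, so the solution is supersaturated and TlCl precipitates.

Yes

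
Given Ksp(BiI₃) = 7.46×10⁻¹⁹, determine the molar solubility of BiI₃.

BiI₃(s) ⇌ Bi³⁺(aq) + 3 I⁻(aq)
If s mol/L of BiI₃ dissolves, [Bi³⁺] = s and [I⁻] = 3s.
Ksp = [Bi³⁺][I⁻]^3 = s · (3s)^3 = 27s^4
27s^4 = 7.46×10⁻¹⁹  ⇒  s^4 = 2.76×10⁻²⁰
s = 1.29×10⁻⁵ mol L⁻¹

1.29×10⁻⁵ M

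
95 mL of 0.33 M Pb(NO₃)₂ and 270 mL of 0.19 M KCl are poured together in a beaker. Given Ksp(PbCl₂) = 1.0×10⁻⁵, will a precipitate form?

Yes

Total volume after mixing = 95 + 270 = 365 mL.
[Pb²⁺] = (0.33)(95)/365 = 8.6×10⁻² M
[Cl⁻] = (0.19)(270)/365 = 0.14 M
Q = [Pb²⁺][Cl⁻]^2 = 1.7×10⁻³
Since Q (1.7×10⁻³) exceeds Ksp (1.0×10⁻⁵), PbCl₂ will precipitate.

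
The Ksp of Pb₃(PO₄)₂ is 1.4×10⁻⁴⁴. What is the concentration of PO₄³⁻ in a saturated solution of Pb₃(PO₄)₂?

Pb₃(PO₄)₂(s) ⇌ 3 Pb²⁺(aq) + 2 PO₄³⁻(aq)
If s mol/L of Pb₃(PO₄)₂ dissolves, [Pb²⁺] = 3s and [PO₄³⁻] = 2s.
Ksp = [Pb²⁺]^3[PO₄³⁻]^2 = (3s)^3 · (2s)^2 = 108s^5 = 1.4×10⁻⁴⁴
s = 6.6×10⁻¹⁰ mol L⁻¹
[PO₄³⁻] = 2s = 1.3×10⁻⁹ mol L⁻¹

1.3×10⁻⁹ M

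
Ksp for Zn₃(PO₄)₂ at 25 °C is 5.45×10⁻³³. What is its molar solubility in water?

1.38×10⁻⁷ M

Zn₃(PO₄)₂(s) ⇌ 3 Zn²⁺(aq) + 2 PO₄³⁻(aq)
If s mol/L of Zn₃(PO₄)₂ dissolves, [Zn²⁺] = 3s and [PO₄³⁻] = 2s.
Ksp = [Zn²⁺]^3[PO₄³⁻]^2 = (3s)^3 · (2s)^2 = 108s^5
108s^5 = 5.45×10⁻³³  ⇒  s^5 = 5.05×10⁻³⁵
Taking the 5th root, s = 1.38×10⁻⁷ mol/L.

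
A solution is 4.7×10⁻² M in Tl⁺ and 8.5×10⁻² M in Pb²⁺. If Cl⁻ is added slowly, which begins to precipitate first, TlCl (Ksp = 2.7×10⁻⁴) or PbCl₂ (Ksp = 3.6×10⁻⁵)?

TlCl

The threshold for precipitation is Q = Ksp.
For TlCl: [Cl⁻] = (Ksp/[Tl⁺]) = 5.7×10⁻³ M
For PbCl₂: [Cl⁻] = (Ksp/[Pb²⁺])^(1/2) = 2.1×10⁻² M
The smaller threshold [Cl⁻] is reached first, so TlCl precipitates first.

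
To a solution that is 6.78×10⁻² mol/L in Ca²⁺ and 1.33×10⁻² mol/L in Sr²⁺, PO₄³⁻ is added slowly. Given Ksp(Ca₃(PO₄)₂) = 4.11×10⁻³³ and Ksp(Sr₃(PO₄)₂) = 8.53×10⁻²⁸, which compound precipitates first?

Ca₃(PO₄)₂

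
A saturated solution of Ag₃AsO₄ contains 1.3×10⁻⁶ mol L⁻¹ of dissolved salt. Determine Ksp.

Ksp = 7.7×10⁻²³

Ag₃AsO₄(s) ⇌ 3 Ag⁺(aq) + AsO₄³⁻(aq)
For each mole of Ag₃AsO₄ that dissolves per liter, [Ag⁺] = 3s and [AsO₄³⁻] = s; let s denote this solubility.
Ksp = [Ag⁺]^3[AsO₄³⁻] = (3s)^3 · s = 27s^4
Ksp = 27 × (1.3×10⁻⁶)^4 = 7.7×10⁻²³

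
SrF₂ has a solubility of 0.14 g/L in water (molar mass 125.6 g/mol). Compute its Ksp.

Ksp = 5.5×10⁻⁹

Convert to molarity: s = 0.14 / 125.6 = 1.115×10⁻³ mol/L
SrF₂(s) ⇌ Sr²⁺(aq) + 2 F⁻(aq)
Let s be the molar solubility. Then [Sr²⁺] = s and [F⁻] = 2s.
Ksp = [Sr²⁺][F⁻]^2 = s · (2s)^2 = 4s^3
Ksp = 4 × (1.115×10⁻³)^3 = 5.5×10⁻⁹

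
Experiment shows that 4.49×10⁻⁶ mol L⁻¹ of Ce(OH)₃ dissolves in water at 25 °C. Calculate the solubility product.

Ce(OH)₃(s) ⇌ Ce³⁺(aq) + 3 OH⁻(aq)
Call the molar solubility s, so that [Ce³⁺] = s and [OH⁻] = 3s.
Ksp = [Ce³⁺][OH⁻]^3 = s · (3s)^3 = 27s^4
Ksp = 27 × (4.49×10⁻⁶)^4 = 1.10×10⁻²⁰

Ksp = 1.10×10⁻²⁰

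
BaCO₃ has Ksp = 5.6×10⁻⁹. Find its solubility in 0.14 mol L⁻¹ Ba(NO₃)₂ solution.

4.0×10⁻⁸ M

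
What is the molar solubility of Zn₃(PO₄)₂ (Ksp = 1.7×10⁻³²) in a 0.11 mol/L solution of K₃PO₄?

3.7×10⁻¹¹ M

Zn₃(PO₄)₂(s) ⇌ 3 Zn²⁺(aq) + 2 PO₄³⁻(aq)
The solution already contains PO₄³⁻ at 0.11 mol/L. Let s be the molar solubility of Zn₃(PO₄)₂.
[PO₄³⁻] ≈ 0.11 mol/L (common ion dominates); [Zn²⁺] = 3s.
Ksp = [Zn²⁺]^3[PO₄³⁻]^2 = (3s)^3(0.11)^2
(3s)^3 = 1.7×10⁻³² / (0.11)^2 = 1.4×10⁻³⁰
s = 3.7×10⁻¹¹ mol/L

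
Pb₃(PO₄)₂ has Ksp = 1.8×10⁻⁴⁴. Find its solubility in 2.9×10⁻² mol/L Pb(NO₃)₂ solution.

1.4×10⁻²⁰ M

Pb₃(PO₄)₂(s) ⇌ 3 Pb²⁺(aq) + 2 PO₄³⁻(aq)
With Pb²⁺ already at 2.9×10⁻² mol/L and s small, take [Pb²⁺] ≈ 2.9×10⁻² mol/L and [PO₄³⁻] = 2s.
Ksp = [Pb²⁺]^3[PO₄³⁻]^2 = (2.9×10⁻²)^3(2s)^2
(2s)^2 = 1.8×10⁻⁴⁴ / (2.9×10⁻²)^3 = 7.4×10⁻⁴⁰
s = 1.4×10⁻²⁰ mol/L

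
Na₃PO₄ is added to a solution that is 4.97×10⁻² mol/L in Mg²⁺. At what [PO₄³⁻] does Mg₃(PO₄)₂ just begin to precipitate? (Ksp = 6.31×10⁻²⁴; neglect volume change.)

The threshold for precipitation is Q = Ksp.
Mg₃(PO₄)₂(s) ⇌ 3 Mg²⁺(aq) + 2 PO₄³⁻(aq)
Ksp = [Mg²⁺]^3[PO₄³⁻]^2 = [PO₄³⁻]^2(4.97×10⁻²)^3
[PO₄³⁻]^2 = 6.31×10⁻²⁴ / (4.97×10⁻²)^3 = 5.14×10⁻²⁰
[PO₄³⁻] = 2.27×10⁻¹⁰ mol/L

2.27×10⁻¹⁰ M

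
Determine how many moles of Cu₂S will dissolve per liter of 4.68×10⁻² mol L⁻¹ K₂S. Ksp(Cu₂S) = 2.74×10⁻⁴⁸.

3.83×10⁻²⁴ M

Cu₂S(s) ⇌ 2 Cu⁺(aq) + S²⁻(aq)
With S²⁻ already at 4.68×10⁻² mol L⁻¹ and s small, take [S²⁻] ≈ 4.68×10⁻² mol L⁻¹ and [Cu⁺] = 2s.
Ksp = [Cu⁺]^2[S²⁻] = (2s)^2(4.68×10⁻²)
(2s)^2 = 2.74×10⁻⁴⁸ / (4.68×10⁻²) = 5.85×10⁻⁴⁷
s = 3.83×10⁻²⁴ mol L⁻¹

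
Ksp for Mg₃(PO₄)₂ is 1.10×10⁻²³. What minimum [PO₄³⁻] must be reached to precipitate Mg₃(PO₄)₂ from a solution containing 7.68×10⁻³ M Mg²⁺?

4.93×10⁻⁹ M

Precipitation begins when Q = Ksp.
Mg₃(PO₄)₂(s) ⇌ 3 Mg²⁺(aq) + 2 PO₄³⁻(aq)
Ksp = [Mg²⁺]^3[PO₄³⁻]^2 = [PO₄³⁻]^2(7.68×10⁻³)^3
[PO₄³⁻]^2 = 1.10×10⁻²³ / (7.68×10⁻³)^3 = 2.43×10⁻¹⁷
[PO₄³⁻] = 4.93×10⁻⁹ M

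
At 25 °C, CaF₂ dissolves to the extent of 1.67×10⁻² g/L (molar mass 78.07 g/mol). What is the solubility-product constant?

s = (1.67×10⁻² g L⁻¹)/(78.07 g mol⁻¹) = 2.1391×10⁻⁴ M
CaF₂(s) ⇌ Ca²⁺(aq) + 2 F⁻(aq)
Let s be the molar solubility. Then [Ca²⁺] = s and [F⁻] = 2s.
Ksp = [Ca²⁺][F⁻]^2 = s · (2s)^2 = 4s^3
Ksp = 4 × (2.1391×10⁻⁴)^3 = 3.92×10⁻¹¹

Ksp = 3.92×10⁻¹¹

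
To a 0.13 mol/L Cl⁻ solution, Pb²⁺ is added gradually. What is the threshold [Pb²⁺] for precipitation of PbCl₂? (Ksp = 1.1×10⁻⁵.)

Each salt precipitates once Q = Ksp for that salt.
PbCl₂(s) ⇌ Pb²⁺(aq) + 2 Cl⁻(aq)
Ksp = [Pb²⁺][Cl⁻]^2 = [Pb²⁺](0.13)^2
[Pb²⁺] = 1.1×10⁻⁵ / (0.13)^2 = 6.5×10⁻⁴
[Pb²⁺] = 6.5×10⁻⁴ mol/L

6.5×10⁻⁴ M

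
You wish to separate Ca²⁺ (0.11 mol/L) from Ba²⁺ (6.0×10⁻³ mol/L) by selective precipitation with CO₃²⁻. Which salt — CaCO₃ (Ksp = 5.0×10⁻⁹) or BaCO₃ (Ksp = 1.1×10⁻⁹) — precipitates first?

CaCO₃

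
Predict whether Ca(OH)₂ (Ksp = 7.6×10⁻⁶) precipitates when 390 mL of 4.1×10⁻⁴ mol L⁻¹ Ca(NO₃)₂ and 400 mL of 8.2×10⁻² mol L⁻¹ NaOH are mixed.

No

After mixing, V = 390 mL + 400 mL = 790 mL.
[Ca²⁺] = (4.1×10⁻⁴)(390)/790 = 2.0×10⁻⁴ mol L⁻¹
[OH⁻] = (8.2×10⁻²)(400)/790 = 4.2×10⁻² mol L⁻¹
Q = [Ca²⁺][OH⁻]^2 = 3.5×10⁻⁷
Since Q (3.5×10⁻⁷) is less than Ksp (7.6×10⁻⁶), no Ca(OH)₂ precipitates.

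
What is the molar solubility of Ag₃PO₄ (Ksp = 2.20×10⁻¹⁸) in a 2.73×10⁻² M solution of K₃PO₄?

1.44×10⁻⁶ M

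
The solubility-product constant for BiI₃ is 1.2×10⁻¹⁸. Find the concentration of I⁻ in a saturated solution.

BiI₃(s) ⇌ Bi³⁺(aq) + 3 I⁻(aq)
Let s be the molar solubility. Then [Bi³⁺] = s and [I⁻] = 3s.
Ksp = [Bi³⁺][I⁻]^3 = s · (3s)^3 = 27s^4 = 1.2×10⁻¹⁸
s = 1.5×10⁻⁵ M
[I⁻] = 3s = 4.4×10⁻⁵ M

4.4×10⁻⁵ M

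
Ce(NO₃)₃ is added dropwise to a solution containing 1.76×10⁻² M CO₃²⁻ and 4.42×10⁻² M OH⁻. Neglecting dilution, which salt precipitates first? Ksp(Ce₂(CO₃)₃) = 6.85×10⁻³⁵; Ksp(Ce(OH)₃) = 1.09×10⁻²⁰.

Precipitation of each salt begins when its ion product equals Ksp.
For Ce₂(CO₃)₃: [Ce³⁺] = (Ksp/[CO₃²⁻]^3)^(1/2) = 3.54×10⁻¹⁵ M
For Ce(OH)₃: [Ce³⁺] = (Ksp/[OH⁻]^3) = 1.26×10⁻¹⁶ M
Since Ce(OH)₃ needs less Ce³⁺ to reach saturation, it precipitates first.

Ce(OH)₃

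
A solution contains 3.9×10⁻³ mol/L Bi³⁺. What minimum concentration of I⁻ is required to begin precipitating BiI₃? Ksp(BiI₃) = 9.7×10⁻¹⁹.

Precipitation of each salt begins when its ion product equals Ksp.
BiI₃(s) ⇌ Bi³⁺(aq) + 3 I⁻(aq)
Ksp = [Bi³⁺][I⁻]^3 = [I⁻]^3(3.9×10⁻³)
[I⁻]^3 = 9.7×10⁻¹⁹ / (3.9×10⁻³) = 2.5×10⁻¹⁶
[I⁻] = 6.3×10⁻⁶ mol/L

6.3×10⁻⁶ M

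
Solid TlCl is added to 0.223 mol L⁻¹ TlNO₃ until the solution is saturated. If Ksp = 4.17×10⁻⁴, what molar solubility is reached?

1.87×10⁻³ M

TlCl(s) ⇌ Tl⁺(aq) + Cl⁻(aq)
With Tl⁺ already at 0.223 mol L⁻¹ and s small, take [Tl⁺] ≈ 0.223 mol L⁻¹ and [Cl⁻] = s.
Ksp = [Tl⁺][Cl⁻] = (0.223)s
s = 4.17×10⁻⁴ / (0.223) = 1.87×10⁻³
s = 1.87×10⁻³ mol L⁻¹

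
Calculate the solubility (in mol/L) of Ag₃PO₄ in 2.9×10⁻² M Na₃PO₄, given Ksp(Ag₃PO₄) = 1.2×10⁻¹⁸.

1.2×10⁻⁶ M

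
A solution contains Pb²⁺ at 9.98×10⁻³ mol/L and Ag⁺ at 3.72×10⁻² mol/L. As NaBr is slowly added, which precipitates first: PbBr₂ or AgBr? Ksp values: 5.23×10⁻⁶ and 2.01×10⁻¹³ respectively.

AgBr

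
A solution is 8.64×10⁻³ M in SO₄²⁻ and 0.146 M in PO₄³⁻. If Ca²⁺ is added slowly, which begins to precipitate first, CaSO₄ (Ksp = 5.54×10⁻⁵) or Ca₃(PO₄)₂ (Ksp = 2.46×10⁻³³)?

Precipitation begins when Q = Ksp.
For CaSO₄: [Ca²⁺] = (Ksp/[SO₄²⁻]) = 6.41×10⁻³ M
For Ca₃(PO₄)₂: [Ca²⁺] = (Ksp/[PO₄³⁻]^2)^(1/3) = 4.87×10⁻¹¹ M
Since Ca₃(PO₄)₂ needs less Ca²⁺ to reach saturation, it precipitates first.

Ca₃(PO₄)₂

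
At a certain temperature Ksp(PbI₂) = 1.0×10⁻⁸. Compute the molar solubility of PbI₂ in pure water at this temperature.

1.4×10⁻³ M

PbI₂(s) ⇌ Pb²⁺(aq) + 2 I⁻(aq)
With molar solubility s: [Pb²⁺] = s, [I⁻] = 2s.
Ksp = [Pb²⁺][I⁻]^2 = s · (2s)^2 = 4s^3
4s^3 = 1.0×10⁻⁸  ⇒  s^3 = 2.5×10⁻⁹
s = (2.5×10⁻⁹)^(1/3) = 1.4×10⁻³ mol/L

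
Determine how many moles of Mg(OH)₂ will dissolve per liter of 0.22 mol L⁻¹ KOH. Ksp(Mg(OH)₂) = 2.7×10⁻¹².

Mg(OH)₂(s) ⇌ Mg²⁺(aq) + 2 OH⁻(aq)
Let s be the solubility of Mg(OH)₂ here. The common ion gives [OH⁻] ≈ 0.22 mol L⁻¹, and [Mg²⁺] = s.
Ksp = [Mg²⁺][OH⁻]^2 = s(0.22)^2
s = 2.7×10⁻¹² / (0.22)^2 = 5.6×10⁻¹¹
s = 5.6×10⁻¹¹ mol L⁻¹

5.6×10⁻¹¹ M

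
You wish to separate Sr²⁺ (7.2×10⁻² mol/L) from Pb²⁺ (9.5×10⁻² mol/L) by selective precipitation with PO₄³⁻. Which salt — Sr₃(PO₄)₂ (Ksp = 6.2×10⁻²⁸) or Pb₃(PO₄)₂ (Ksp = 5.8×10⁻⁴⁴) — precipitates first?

Pb₃(PO₄)₂

The threshold for precipitation is Q = Ksp.
For Sr₃(PO₄)₂: [PO₄³⁻] = (Ksp/[Sr²⁺]^3)^(1/2) = 1.3×10⁻¹² mol/L
For Pb₃(PO₄)₂: [PO₄³⁻] = (Ksp/[Pb²⁺]^3)^(1/2) = 8.2×10⁻²¹ mol/L
Since Pb₃(PO₄)₂ needs less PO₄³⁻ to reach saturation, it precipitates first.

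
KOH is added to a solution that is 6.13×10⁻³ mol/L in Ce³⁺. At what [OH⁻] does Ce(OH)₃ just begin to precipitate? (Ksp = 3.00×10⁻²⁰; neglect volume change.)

1.70×10⁻⁶ M

The threshold for precipitation is Q = Ksp.
Ce(OH)₃(s) ⇌ Ce³⁺(aq) + 3 OH⁻(aq)
Ksp = [Ce³⁺][OH⁻]^3 = [OH⁻]^3(6.13×10⁻³)
[OH⁻]^3 = 3.00×10⁻²⁰ / (6.13×10⁻³) = 4.89×10⁻¹⁸
[OH⁻] = 1.70×10⁻⁶ mol/L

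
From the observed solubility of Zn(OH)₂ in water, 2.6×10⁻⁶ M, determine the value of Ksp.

Ksp = 7.0×10⁻¹⁷

Zn(OH)₂(s) ⇌ Zn²⁺(aq) + 2 OH⁻(aq)
With molar solubility s: [Zn²⁺] = s, [OH⁻] = 2s.
Ksp = [Zn²⁺][OH⁻]^2 = s · (2s)^2 = 4s^3
Ksp = 4 × (2.6×10⁻⁶)^3 = 7.0×10⁻¹⁷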